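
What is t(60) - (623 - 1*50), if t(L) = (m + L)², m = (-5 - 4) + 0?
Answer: 2028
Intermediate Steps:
m = -9 (m = -9 + 0 = -9)
t(L) = (-9 + L)²
t(60) - (623 - 1*50) = (-9 + 60)² - (623 - 1*50) = 51² - (623 - 50) = 2601 - 1*573 = 2601 - 573 = 2028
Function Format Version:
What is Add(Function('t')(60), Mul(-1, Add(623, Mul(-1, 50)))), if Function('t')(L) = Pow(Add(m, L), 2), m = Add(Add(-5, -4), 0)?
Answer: 2028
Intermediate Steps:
m = -9 (m = Add(-9, 0) = -9)
Function('t')(L) = Pow(Add(-9, L), 2)
Add(Function('t')(60), Mul(-1, Add(623, Mul(-1, 50)))) = Add(Pow(Add(-9, 60), 2), Mul(-1, Add(623, Mul(-1, 50)))) = Add(Pow(51, 2), Mul(-1, Add(623, -50))) = Add(2601, Mul(-1, 573)) = Add(2601, -573) = 2028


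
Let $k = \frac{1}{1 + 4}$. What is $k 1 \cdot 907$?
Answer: $\frac{907}{5} \approx 181.4$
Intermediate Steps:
$k = \frac{1}{5} \approx 0.2$
$k 1 \cdot 907 = \frac{1}{5} \cdot 1 \cdot 907 = \frac{1}{5} \cdot 907 = \frac{907}{5}$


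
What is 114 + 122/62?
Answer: 3595/31 ≈ 115.97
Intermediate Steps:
114 + 122/62 = 114 + 122*(1/62) = 114 + 61/31 = 3595/31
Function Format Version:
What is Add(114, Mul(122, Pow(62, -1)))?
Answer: Rational(3595, 31) ≈ 115.97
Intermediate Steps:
Add(114, Mul(122, Pow(62, -1))) = Add(114, Mul(122, Rational(1, 62))) = Add(114, Rational(61, 31)) = Rational(3595, 31)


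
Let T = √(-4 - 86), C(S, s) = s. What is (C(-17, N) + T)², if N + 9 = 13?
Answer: -74 + 24*I*√10 ≈ -74.0 + 75.895*I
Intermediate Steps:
N = 4 (N = -9 + 13 = 4)
T = 3*I*√10 (T = √(-90) = 3*I*√10 ≈ 9.4868*I)
(C(-17, N) + T)² = (4 + 3*I*√10)²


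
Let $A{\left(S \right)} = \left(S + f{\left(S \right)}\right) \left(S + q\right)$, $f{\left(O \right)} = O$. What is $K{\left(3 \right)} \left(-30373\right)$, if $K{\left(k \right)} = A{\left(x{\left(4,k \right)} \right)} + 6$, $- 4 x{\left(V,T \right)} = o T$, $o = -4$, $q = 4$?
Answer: $-1457904$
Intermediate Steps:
$x{\left(V,T \right)} = T$ ($x{\left(V,T \right)} = - \frac{\left(-4\right) T}{4} = T$)
$A{\left(S \right)} = 2 S \left(4 + S\right)$ ($A{\left(S \right)} = \left(S + S\right) \left(S + 4\right) = 2 S \left(4 + S\right)$)
$K{\left(k \right)} = 6 + 2 k \left(4 + k\right)$ ($K{\left(k \right)} = 2 k \left(4 + k\right) + 6 = 6 + 2 k \left(4 + k\right)$)
$K{\left(3 \right)} \left(-30373\right) = \left(6 + 2 \cdot 3^{2} + 8 \cdot 3\right) \left(-30373\right) = \left(6 + 2 \cdot 9 + 24\right) \left(-30373\right) = \left(6 + 18 + 24\right) \left(-30373\right) = 48 \left(-30373\right) = -1457904$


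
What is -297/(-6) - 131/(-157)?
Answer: 15805/314 ≈ 50.334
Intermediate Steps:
-297/(-6) - 131/(-157) = -297*(-⅙) - 131*(-1/157) = 99/2 + 131/157 = 15805/314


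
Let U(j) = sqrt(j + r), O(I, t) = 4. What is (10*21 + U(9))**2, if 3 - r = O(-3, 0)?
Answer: 44108 + 840*sqrt(2) ≈ 45296.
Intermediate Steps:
r = -1 (r = 3 - 1*4 = 3 - 4 = -1)
U(j) = sqrt(-1 + j) (U(j) = sqrt(j - 1) = sqrt(-1 + j))
(10*21 + U(9))**2 = (10*21 + sqrt(-1 + 9))**2 = (210 + sqrt(8))**2 = (210 + 2*sqrt(2))**2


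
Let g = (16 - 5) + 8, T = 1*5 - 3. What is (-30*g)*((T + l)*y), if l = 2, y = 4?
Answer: -9120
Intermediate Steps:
T = 2 (T = 5 - 3 = 2)
g = 19 (g = 11 + 8 = 19)
(-30*g)*((T + l)*y) = (-30*19)*((2 + 2)*4) = -2280*4 = -570*16 = -9120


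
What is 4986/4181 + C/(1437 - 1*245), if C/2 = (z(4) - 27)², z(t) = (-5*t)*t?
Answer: 50839925/2491876 ≈ 20.402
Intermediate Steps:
z(t) = -5*t²
C = 22898 (C = 2*(-5*4² - 27)² = 2*(-5*16 - 27)² = 2*(-80 - 27)² = 2*(-107)² = 2*11449 = 22898)
4986/4181 + C/(1437 - 1*245) = 4986/4181 + 22898/(1437 - 1*245) = 4986*(1/4181) + 22898/(1437 - 245) = 4986/4181 + 22898/1192 = 4986/4181 + 22898*(1/1192) = 4986/4181 + 11449/596 = 50839925/2491876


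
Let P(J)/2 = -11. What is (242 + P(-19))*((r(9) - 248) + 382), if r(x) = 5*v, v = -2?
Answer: 27280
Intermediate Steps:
P(J) = -22 (P(J) = 2*(-11) = -22)
r(x) = -10 (r(x) = 5*(-2) = -10)
(242 + P(-19))*((r(9) - 248) + 382) = (242 - 22)*((-10 - 248) + 382) = 220*(-258 + 382) = 220*124 = 27280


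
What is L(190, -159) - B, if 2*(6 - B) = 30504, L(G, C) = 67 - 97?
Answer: 15216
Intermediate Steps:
L(G, C) = -30
B = -15246 (B = 6 - ½*30504 = 6 - 15252 = -15246)
L(190, -159) - B = -30 - 1*(-15246) = -30 + 15246 = 15216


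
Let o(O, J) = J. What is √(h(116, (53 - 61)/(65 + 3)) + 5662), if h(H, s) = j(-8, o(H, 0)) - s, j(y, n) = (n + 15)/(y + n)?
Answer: √26172962/68 ≈ 75.235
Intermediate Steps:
j(y, n) = (15 + n)/(n + y)
h(H, s) = -15/8 - s (h(H, s) = (15 + 0)/(0 - 8) - s = 15/(-8) - s = -⅛*15 - s = -15/8 - s)
√(h(116, (53 - 61)/(65 + 3)) + 5662) = √((-15/8 - (53 - 61)/(65 + 3)) + 5662) = √((-15/8 - (-8)/68) + 5662) = √((-15/8 - 1*(-2/17)) + 5662) = √((-15/8 + 2/17) + 5662) = √(-239/136 + 5662) = √(769793/136) = √26172962/68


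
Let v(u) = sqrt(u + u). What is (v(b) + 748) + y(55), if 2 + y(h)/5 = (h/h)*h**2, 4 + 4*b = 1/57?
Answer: 15863 + I*sqrt(25878)/114 ≈ 15863.0 + 1.4111*I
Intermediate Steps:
b = -227/228 (b = -1 + (1/4)/57 = -1 + (1/4)*(1/57) = -1 + 1/228 = -227/228 ≈ -0.99561)
v(u) = sqrt(2)*sqrt(u) (v(u) = sqrt(2*u) = sqrt(2)*sqrt(u))
y(h) = -10 + 5*h**2 (y(h) = -10 + 5*((h/h)*h**2) = -10 + 5*(1*h**2) = -10 + 5*h**2)
(v(b) + 748) + y(55) = (sqrt(2)*sqrt(-227/228) + 748) + (-10 + 5*55**2) = (sqrt(2)*(I*sqrt(12939)/114) + 748) + (-10 + 5*3025) = (I*sqrt(25878)/114 + 748) + (-10 + 15125) = (748 + I*sqrt(25878)/114) + 15115 = 15863 + I*sqrt(25878)/114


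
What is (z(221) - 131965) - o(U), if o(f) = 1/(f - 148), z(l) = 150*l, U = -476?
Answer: -61660559/624 ≈ -98815.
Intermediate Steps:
o(f) = 1/(-148 + f)
(z(221) - 131965) - o(U) = (150*221 - 131965) - 1/(-148 - 476) = (33150 - 131965) - 1/(-624) = -98815 - 1*(-1/624) = -98815 + 1/624 = -61660559/624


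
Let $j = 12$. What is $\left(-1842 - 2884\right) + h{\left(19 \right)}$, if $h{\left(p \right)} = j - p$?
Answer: $-4733$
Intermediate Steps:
$h{\left(p \right)} = 12 - p$
$\left(-1842 - 2884\right) + h{\left(19 \right)} = \left(-1842 - 2884\right) + \left(12 - 19\right) = -4726 + \left(12 - 19\right) = -4726 - 7 = -4733$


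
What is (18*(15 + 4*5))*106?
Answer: 66780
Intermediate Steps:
(18*(15 + 4*5))*106 = (18*(15 + 20))*106 = (18*35)*106 = 630*106 = 66780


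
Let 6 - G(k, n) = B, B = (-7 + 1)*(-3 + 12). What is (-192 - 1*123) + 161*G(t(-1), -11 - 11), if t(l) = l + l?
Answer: 9345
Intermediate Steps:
t(l) = 2*l
B = -54 (B = -6*9 = -54)
G(k, n) = 60 (G(k, n) = 6 - 1*(-54) = 6 + 54 = 60)
(-192 - 1*123) + 161*G(t(-1), -11 - 11) = (-192 - 1*123) + 161*60 = (-192 - 123) + 9660 = -315 + 9660 = 9345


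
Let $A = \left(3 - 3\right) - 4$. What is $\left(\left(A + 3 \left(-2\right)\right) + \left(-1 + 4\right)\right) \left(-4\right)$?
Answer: $28$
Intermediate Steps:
$A = -4$ ($A = 0 - 4 = -4$)
$\left(\left(A + 3 \left(-2\right)\right) + \left(-1 + 4\right)\right) \left(-4\right) = \left(\left(-4 + 3 \left(-2\right)\right) + \left(-1 + 4\right)\right) \left(-4\right) = \left(\left(-4 - 6\right) + 3\right) \left(-4\right) = \left(-10 + 3\right) \left(-4\right) = \left(-7\right) \left(-4\right) = 28$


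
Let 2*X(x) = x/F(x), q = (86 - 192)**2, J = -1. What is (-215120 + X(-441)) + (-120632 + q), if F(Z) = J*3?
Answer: -648885/2 ≈ -3.2444e+5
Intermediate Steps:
q = 11236 (q = (-106)**2 = 11236)
F(Z) = -3 (F(Z) = -1*3 = -3)
X(x) = -x/6 (X(x) = (x/(-3))/2 = (x*(-1/3))/2 = (-x/3)/2 = -x/6)
(-215120 + X(-441)) + (-120632 + q) = (-215120 - 1/6*(-441)) + (-120632 + 11236) = (-215120 + 147/2) - 109396 = -430093/2 - 109396 = -648885/2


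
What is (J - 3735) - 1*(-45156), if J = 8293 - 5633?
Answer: 44081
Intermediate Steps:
J = 2660
(J - 3735) - 1*(-45156) = (2660 - 3735) - 1*(-45156) = -1075 + 45156 = 44081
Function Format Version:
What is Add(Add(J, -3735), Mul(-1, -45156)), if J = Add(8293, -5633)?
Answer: 44081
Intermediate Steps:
J = 2660
Add(Add(J, -3735), Mul(-1, -45156)) = Add(Add(2660, -3735), Mul(-1, -45156)) = Add(-1075, 45156) = 44081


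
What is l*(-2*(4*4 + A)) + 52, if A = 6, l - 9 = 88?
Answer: -4216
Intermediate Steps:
l = 97 (l = 9 + 88 = 97)
l*(-2*(4*4 + A)) + 52 = 97*(-2*(4*4 + 6)) + 52 = 97*(-2*(16 + 6)) + 52 = 97*(-2*22) + 52 = 97*(-44) + 52 = -4268 + 52 = -4216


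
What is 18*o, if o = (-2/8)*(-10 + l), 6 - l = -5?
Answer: -9/2 ≈ -4.5000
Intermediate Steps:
l = 11 (l = 6 - 1*(-5) = 6 + 5 = 11)
o = -1/4 (o = (-2/8)*(-10 + 11) = -2*1/8*1 = -1/4*1 = -1/4 ≈ -0.25000)
18*o = 18*(-1/4) = -9/2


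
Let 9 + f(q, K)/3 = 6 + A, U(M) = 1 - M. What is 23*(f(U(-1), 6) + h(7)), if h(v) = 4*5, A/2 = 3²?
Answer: 1495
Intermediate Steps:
A = 18 (A = 2*3² = 2*9 = 18)
h(v) = 20
f(q, K) = 45 (f(q, K) = -27 + 3*(6 + 18) = -27 + 3*24 = -27 + 72 = 45)
23*(f(U(-1), 6) + h(7)) = 23*(45 + 20) = 23*65 = 1495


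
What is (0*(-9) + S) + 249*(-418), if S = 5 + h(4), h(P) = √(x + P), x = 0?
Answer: -104075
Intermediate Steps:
h(P) = √P (h(P) = √(0 + P) = √P)
S = 7 (S = 5 + √4 = 5 + 2 = 7)
(0*(-9) + S) + 249*(-418) = (0*(-9) + 7) + 249*(-418) = (0 + 7) - 104082 = 7 - 104082 = -104075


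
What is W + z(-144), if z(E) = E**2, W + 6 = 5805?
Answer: 26535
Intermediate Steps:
W = 5799 (W = -6 + 5805 = 5799)
W + z(-144) = 5799 + (-144)**2 = 5799 + 20736 = 26535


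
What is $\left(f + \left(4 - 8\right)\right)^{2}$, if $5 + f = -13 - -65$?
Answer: $1849$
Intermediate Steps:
$f = 47$ ($f = -5 - -52 = -5 + \left(-13 + 65\right) = -5 + 52 = 47$)
$\left(f + \left(4 - 8\right)\right)^{2} = \left(47 + \left(4 - 8\right)\right)^{2} = \left(47 - 4\right)^{2} = 43^{2} = 1849$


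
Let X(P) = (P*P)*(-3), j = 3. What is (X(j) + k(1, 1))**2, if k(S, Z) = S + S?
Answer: 625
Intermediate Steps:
k(S, Z) = 2*S
X(P) = -3*P**2 (X(P) = P**2*(-3) = -3*P**2)
(X(j) + k(1, 1))**2 = (-3*3**2 + 2*1)**2 = (-3*9 + 2)**2 = (-27 + 2)**2 = (-25)**2 = 625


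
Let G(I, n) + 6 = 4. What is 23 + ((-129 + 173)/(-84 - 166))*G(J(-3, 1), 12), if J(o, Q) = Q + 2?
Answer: 2919/125 ≈ 23.352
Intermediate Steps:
J(o, Q) = 2 + Q
G(I, n) = -2 (G(I, n) = -6 + 4 = -2)
23 + ((-129 + 173)/(-84 - 166))*G(J(-3, 1), 12) = 23 + ((-129 + 173)/(-84 - 166))*(-2) = 23 + (44/(-250))*(-2) = 23 + (44*(-1/250))*(-2) = 23 - 22/125*(-2) = 23 + 44/125 = 2919/125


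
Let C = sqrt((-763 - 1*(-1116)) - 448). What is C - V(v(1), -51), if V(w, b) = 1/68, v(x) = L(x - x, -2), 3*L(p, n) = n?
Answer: -1/68 + I*sqrt(95) ≈ -0.014706 + 9.7468*I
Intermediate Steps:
L(p, n) = n/3
v(x) = -2/3 (v(x) = (1/3)*(-2) = -2/3)
C = I*sqrt(95) (C = sqrt((-763 + 1116) - 448) = sqrt(353 - 448) = sqrt(-95) = I*sqrt(95) ≈ 9.7468*I)
V(w, b) = 1/68
C - V(v(1), -51) = I*sqrt(95) - 1*1/68 = I*sqrt(95) - 1/68 = -1/68 + I*sqrt(95)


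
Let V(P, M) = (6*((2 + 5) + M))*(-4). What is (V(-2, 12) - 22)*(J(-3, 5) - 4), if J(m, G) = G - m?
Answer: -1912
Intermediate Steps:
V(P, M) = -168 - 24*M (V(P, M) = (6*(7 + M))*(-4) = (42 + 6*M)*(-4) = -168 - 24*M)
(V(-2, 12) - 22)*(J(-3, 5) - 4) = ((-168 - 24*12) - 22)*((5 - 1*(-3)) - 4) = ((-168 - 288) - 22)*((5 + 3) - 4) = (-456 - 22)*(8 - 4) = -478*4 = -1912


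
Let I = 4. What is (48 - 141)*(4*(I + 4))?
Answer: -2976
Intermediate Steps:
(48 - 141)*(4*(I + 4)) = (48 - 141)*(4*(4 + 4)) = -372*8 = -93*32 = -2976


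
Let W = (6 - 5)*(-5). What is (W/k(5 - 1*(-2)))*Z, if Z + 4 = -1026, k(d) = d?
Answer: 5150/7 ≈ 735.71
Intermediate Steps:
Z = -1030 (Z = -4 - 1026 = -1030)
W = -5 (W = 1*(-5) = -5)
(W/k(5 - 1*(-2)))*Z = -5/(5 - 1*(-2))*(-1030) = -5/(5 + 2)*(-1030) = -5/7*(-1030) = 5150/7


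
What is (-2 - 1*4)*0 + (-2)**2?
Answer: 4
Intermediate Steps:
(-2 - 1*4)*0 + (-2)**2 = (-2 - 4)*0 + 4 = -6*0 + 4 = 0 + 4 = 4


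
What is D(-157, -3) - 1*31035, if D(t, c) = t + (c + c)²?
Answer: -31156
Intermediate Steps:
D(t, c) = t + 4*c² (D(t, c) = t + (2*c)² = t + 4*c²)
D(-157, -3) - 1*31035 = (-157 + 4*(-3)²) - 1*31035 = (-157 + 4*9) - 31035 = (-157 + 36) - 31035 = -121 - 31035 = -31156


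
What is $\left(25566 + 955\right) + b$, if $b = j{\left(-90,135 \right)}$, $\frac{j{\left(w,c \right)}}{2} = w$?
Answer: $26341$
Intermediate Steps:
$j{\left(w,c \right)} = 2 w$
$b = -180$ ($b = 2 \left(-90\right) = -180$)
$\left(25566 + 955\right) + b = \left(25566 + 955\right) - 180 = 26521 - 180 = 26341$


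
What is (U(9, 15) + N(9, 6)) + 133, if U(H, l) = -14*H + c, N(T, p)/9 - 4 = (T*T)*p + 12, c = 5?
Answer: 4530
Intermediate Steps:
N(T, p) = 144 + 9*p*T² (N(T, p) = 36 + 9*((T*T)*p + 12) = 36 + 9*(T²*p + 12) = 36 + 9*(p*T² + 12) = 36 + 9*(12 + p*T²) = 36 + (108 + 9*p*T²) = 144 + 9*p*T²)
U(H, l) = 5 - 14*H (U(H, l) = -14*H + 5 = 5 - 14*H)
(U(9, 15) + N(9, 6)) + 133 = ((5 - 14*9) + (144 + 9*6*9²)) + 133 = ((5 - 126) + (144 + 9*6*81)) + 133 = (-121 + (144 + 4374)) + 133 = (-121 + 4518) + 133 = 4397 + 133 = 4530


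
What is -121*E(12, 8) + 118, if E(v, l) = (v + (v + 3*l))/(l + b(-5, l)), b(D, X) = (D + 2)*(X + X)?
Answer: 1316/5 ≈ 263.20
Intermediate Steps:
b(D, X) = 2*X*(2 + D) (b(D, X) = (2 + D)*(2*X) = 2*X*(2 + D))
E(v, l) = -(2*v + 3*l)/(5*l) (E(v, l) = (v + (v + 3*l))/(l + 2*l*(2 - 5)) = (2*v + 3*l)/(l + 2*l*(-3)) = (2*v + 3*l)/(l - 6*l) = (2*v + 3*l)/((-5*l)) = (2*v + 3*l)*(-1/(5*l)) = -(2*v + 3*l)/(5*l))
-121*E(12, 8) + 118 = -121*(-3*8 - 2*12)/(5*8) + 118 = -121*(-24 - 24)/(5*8) + 118 = -121*(-48)/(5*8) + 118 = -121*(-6/5) + 118 = 726/5 + 118 = 1316/5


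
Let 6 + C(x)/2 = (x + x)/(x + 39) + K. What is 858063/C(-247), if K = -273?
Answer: -3432252/2213 ≈ -1550.9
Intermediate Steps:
C(x) = -558 + 4*x/(39 + x) (C(x) = -12 + 2*((x + x)/(x + 39) - 273) = -12 + 2*((2*x)/(39 + x) - 273) = -12 + 2*(2*x/(39 + x) - 273) = -12 + 2*(-273 + 2*x/(39 + x)) = -12 + (-546 + 4*x/(39 + x)) = -558 + 4*x/(39 + x))
858063/C(-247) = 858063/((2*(-10881 - 277*(-247))/(39 - 247))) = 858063/((2*(-10881 + 68419)/(-208))) = 858063/((2*(-1/208)*57538)) = 858063/(-2213/4) = 858063*(-4/2213) = -3432252/2213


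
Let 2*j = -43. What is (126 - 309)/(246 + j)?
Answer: -366/449 ≈ -0.81514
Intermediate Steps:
j = -43/2 (j = (½)*(-43) = -43/2 ≈ -21.500)
(126 - 309)/(246 + j) = (126 - 309)/(246 - 43/2) = -183/(449/2) = (2/449)*(-183) = -366/449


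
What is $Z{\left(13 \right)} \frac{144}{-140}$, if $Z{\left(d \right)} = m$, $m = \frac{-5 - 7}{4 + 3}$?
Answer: $\frac{432}{245} \approx 1.7633$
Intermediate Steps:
$m = - \frac{12}{7} \approx -1.7143$
$Z{\left(d \right)} = - \frac{12}{7}$
$Z{\left(13 \right)} \frac{144}{-140} = - \frac{12 \frac{144}{-140}}{7} = - \frac{12 \cdot 144 \left(- \frac{1}{140}\right)}{7} = \left(- \frac{12}{7}\right) \left(- \frac{36}{35}\right) = \frac{432}{245}$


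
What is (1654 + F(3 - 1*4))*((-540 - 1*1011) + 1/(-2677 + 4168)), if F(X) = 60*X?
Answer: -3686188760/1491 ≈ -2.4723e+6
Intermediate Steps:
(1654 + F(3 - 1*4))*((-540 - 1*1011) + 1/(-2677 + 4168)) = (1654 + 60*(3 - 1*4))*((-540 - 1*1011) + 1/(-2677 + 4168)) = (1654 + 60*(3 - 4))*((-540 - 1011) + 1/1491) = (1654 + 60*(-1))*(-1551 + 1/1491) = (1654 - 60)*(-2312540/1491) = 1594*(-2312540/1491) = -3686188760/1491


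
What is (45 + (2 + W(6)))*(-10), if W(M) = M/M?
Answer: -480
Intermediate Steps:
W(M) = 1
(45 + (2 + W(6)))*(-10) = (45 + (2 + 1))*(-10) = (45 + 3)*(-10) = 48*(-10) = -480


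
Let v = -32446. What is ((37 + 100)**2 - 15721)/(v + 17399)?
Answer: -3048/15047 ≈ -0.20257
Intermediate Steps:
((37 + 100)**2 - 15721)/(v + 17399) = ((37 + 100)**2 - 15721)/(-32446 + 17399) = (137**2 - 15721)/(-15047) = (18769 - 15721)*(-1/15047) = 3048*(-1/15047) = -3048/15047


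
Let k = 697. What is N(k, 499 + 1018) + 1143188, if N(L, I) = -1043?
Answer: 1142145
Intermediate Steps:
N(k, 499 + 1018) + 1143188 = -1043 + 1143188 = 1142145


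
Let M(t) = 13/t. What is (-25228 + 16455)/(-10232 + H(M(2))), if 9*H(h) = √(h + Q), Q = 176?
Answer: 14541984432/16960399123 + 78957*√730/16960399123 ≈ 0.85753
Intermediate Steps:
H(h) = √(176 + h)/9 (H(h) = √(h + 176)/9 = √(176 + h)/9)
(-25228 + 16455)/(-10232 + H(M(2))) = (-25228 + 16455)/(-10232 + √(176 + 13/2)/9) = -8773/(-10232 + √(176 + 13*(½))/9) = -8773/(-10232 + √(176 + 13/2)/9) = -8773/(-10232 + √(365/2)/9) = -8773/(-10232 + (√730/2)/9) = -8773/(-10232 + √730/18)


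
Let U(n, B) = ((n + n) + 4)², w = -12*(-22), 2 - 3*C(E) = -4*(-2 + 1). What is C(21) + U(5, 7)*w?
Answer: 155230/3 ≈ 51743.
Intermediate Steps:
C(E) = -⅔ (C(E) = ⅔ - (-4)*(-2 + 1)/3 = ⅔ - (-4)*(-1)/3 = ⅔ - ⅓*4 = ⅔ - 4/3 = -⅔)
w = 264
U(n, B) = (4 + 2*n)² (U(n, B) = (2*n + 4)² = (4 + 2*n)²)
C(21) + U(5, 7)*w = -⅔ + (4*(2 + 5)²)*264 = -⅔ + (4*7²)*264 = -⅔ + (4*49)*264 = -⅔ + 196*264 = -⅔ + 51744 = 155230/3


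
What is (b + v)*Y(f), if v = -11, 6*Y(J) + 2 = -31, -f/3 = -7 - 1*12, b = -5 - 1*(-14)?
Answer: 11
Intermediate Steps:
b = 9 (b = -5 + 14 = 9)
f = 57 (f = -3*(-7 - 1*12) = -3*(-7 - 12) = -3*(-19) = 57)
Y(J) = -11/2 (Y(J) = -⅓ + (⅙)*(-31) = -⅓ - 31/6 = -11/2)
(b + v)*Y(f) = (9 - 11)*(-11/2) = -2*(-11/2) = 11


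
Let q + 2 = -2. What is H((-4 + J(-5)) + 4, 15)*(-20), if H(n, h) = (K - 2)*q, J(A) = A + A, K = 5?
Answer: 240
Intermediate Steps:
q = -4 (q = -2 - 2 = -4)
J(A) = 2*A
H(n, h) = -12 (H(n, h) = (5 - 2)*(-4) = 3*(-4) = -12)
H((-4 + J(-5)) + 4, 15)*(-20) = -12*(-20) = 240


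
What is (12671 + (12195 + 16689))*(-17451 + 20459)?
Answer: 124997440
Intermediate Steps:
(12671 + (12195 + 16689))*(-17451 + 20459) = (12671 + 28884)*3008 = 41555*3008 = 124997440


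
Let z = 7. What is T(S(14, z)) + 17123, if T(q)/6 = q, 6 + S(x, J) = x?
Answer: 17171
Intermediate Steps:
S(x, J) = -6 + x
T(q) = 6*q
T(S(14, z)) + 17123 = 6*(-6 + 14) + 17123 = 6*8 + 17123 = 48 + 17123 = 17171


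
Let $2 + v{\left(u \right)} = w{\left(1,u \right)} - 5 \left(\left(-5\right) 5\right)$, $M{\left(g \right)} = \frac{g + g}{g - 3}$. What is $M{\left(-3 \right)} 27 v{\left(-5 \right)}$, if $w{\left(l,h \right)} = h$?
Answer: $3186$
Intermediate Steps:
$M{\left(g \right)} = \frac{2 g}{-3 + g}$
$v{\left(u \right)} = 123 + u$ ($v{\left(u \right)} = -2 + \left(u - 5 \left(\left(-5\right) 5\right)\right) = -2 + \left(u - -125\right) = -2 + \left(u + 125\right) = -2 + \left(125 + u\right) = 123 + u$)
$M{\left(-3 \right)} 27 v{\left(-5 \right)} = 2 \left(-3\right) \frac{1}{-3 - 3} \cdot 27 \left(123 - 5\right) = 2 \left(-3\right) \frac{1}{-6} \cdot 27 \cdot 118 = 2 \left(-3\right) \left(- \frac{1}{6}\right) 27 \cdot 118 = 1 \cdot 27 \cdot 118 = 27 \cdot 118 = 3186$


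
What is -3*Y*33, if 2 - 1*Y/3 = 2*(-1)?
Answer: -1188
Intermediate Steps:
Y = 12 (Y = 6 - 6*(-1) = 6 - 3*(-2) = 6 + 6 = 12)
-3*Y*33 = -3*12*33 = -36*33 = -1188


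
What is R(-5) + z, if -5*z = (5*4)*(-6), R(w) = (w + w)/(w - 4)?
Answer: 226/9 ≈ 25.111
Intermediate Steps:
R(w) = 2*w/(-4 + w) (R(w) = (2*w)/(-4 + w) = 2*w/(-4 + w))
z = 24 (z = -5*4*(-6)/5 = -4*(-6) = -1/5*(-120) = 24)
R(-5) + z = 2*(-5)/(-4 - 5) + 24 = 2*(-5)/(-9) + 24 = 2*(-5)*(-1/9) + 24 = 10/9 + 24 = 226/9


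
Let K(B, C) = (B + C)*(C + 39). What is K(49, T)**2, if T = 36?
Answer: 40640625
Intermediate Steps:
K(B, C) = (39 + C)*(B + C) (K(B, C) = (B + C)*(39 + C) = (39 + C)*(B + C))
K(49, T)**2 = (36**2 + 39*49 + 39*36 + 49*36)**2 = (1296 + 1911 + 1404 + 1764)**2 = 6375**2 = 40640625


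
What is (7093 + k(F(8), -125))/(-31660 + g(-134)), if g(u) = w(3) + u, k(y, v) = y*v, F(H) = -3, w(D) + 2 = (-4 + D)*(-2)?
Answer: -3734/15897 ≈ -0.23489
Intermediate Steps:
w(D) = 6 - 2*D (w(D) = -2 + (-4 + D)*(-2) = -2 + (8 - 2*D) = 6 - 2*D)
k(y, v) = v*y
g(u) = u (g(u) = (6 - 2*3) + u = (6 - 6) + u = 0 + u = u)
(7093 + k(F(8), -125))/(-31660 + g(-134)) = (7093 - 125*(-3))/(-31660 - 134) = (7093 + 375)/(-31794) = 7468*(-1/31794) = -3734/15897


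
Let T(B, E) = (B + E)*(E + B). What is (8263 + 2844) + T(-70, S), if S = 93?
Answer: 11636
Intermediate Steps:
T(B, E) = (B + E)² (T(B, E) = (B + E)*(B + E) = (B + E)²)
(8263 + 2844) + T(-70, S) = (8263 + 2844) + (-70 + 93)² = 11107 + 23² = 11107 + 529 = 11636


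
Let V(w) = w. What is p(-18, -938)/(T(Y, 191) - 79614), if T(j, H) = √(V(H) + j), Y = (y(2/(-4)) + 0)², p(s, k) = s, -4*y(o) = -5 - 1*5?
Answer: 1910736/8451185065 + 12*√789/8451185065 ≈ 0.00022613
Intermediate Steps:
y(o) = 5/2 (y(o) = -(-5 - 1*5)/4 = -(-5 - 5)/4 = -¼*(-10) = 5/2)
Y = 25/4 (Y = (5/2 + 0)² = (5/2)² = 25/4 ≈ 6.2500)
T(j, H) = √(H + j)
p(-18, -938)/(T(Y, 191) - 79614) = -18/(√(191 + 25/4) - 79614) = -18/(√(789/4) - 79614) = -18/(√789/2 - 79614) = -18/(-79614 + √789/2)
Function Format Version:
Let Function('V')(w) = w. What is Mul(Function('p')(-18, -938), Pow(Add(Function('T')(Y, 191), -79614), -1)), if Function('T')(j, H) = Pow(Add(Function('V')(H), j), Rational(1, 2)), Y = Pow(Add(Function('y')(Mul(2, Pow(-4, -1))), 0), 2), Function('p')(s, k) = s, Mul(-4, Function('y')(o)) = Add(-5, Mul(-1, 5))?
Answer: Add(Rational(1910736, 8451185065), Mul(Rational(12, 8451185065), Pow(789, Rational(1, 2)))) ≈ 0.00022613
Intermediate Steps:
Function('y')(o) = Rational(5, 2) (Function('y')(o) = Mul(Rational(-1, 4), Add(-5, Mul(-1, 5))) = Mul(Rational(-1, 4), Add(-5, -5)) = Mul(Rational(-1, 4), -10) = Rational(5, 2))
Y = Rational(25, 4) (Y = Pow(Add(Rational(5, 2), 0), 2) = Pow(Rational(5, 2), 2) = Rational(25, 4) ≈ 6.2500)
Function('T')(j, H) = Pow(Add(H, j), Rational(1, 2))
Mul(Function('p')(-18, -938), Pow(Add(Function('T')(Y, 191), -79614), -1)) = Mul(-18, Pow(Add(Pow(Add(191, Rational(25, 4)), Rational(1, 2)), -79614), -1)) = Mul(-18, Pow(Add(Pow(Rational(789, 4), Rational(1, 2)), -79614), -1)) = Mul(-18, Pow(Add(Mul(Rational(1, 2), Pow(789, Rational(1, 2))), -79614), -1)) = Mul(-18, Pow(Add(-79614, Mul(Rational(1, 2), Pow(789, Rational(1, 2)))), -1))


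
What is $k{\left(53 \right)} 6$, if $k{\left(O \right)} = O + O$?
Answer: $636$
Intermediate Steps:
$k{\left(O \right)} = 2 O$
$k{\left(53 \right)} 6 = 2 \cdot 53 \cdot 6 = 106 \cdot 6 = 636$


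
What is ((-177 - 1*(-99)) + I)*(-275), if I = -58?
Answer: 37400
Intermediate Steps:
((-177 - 1*(-99)) + I)*(-275) = ((-177 - 1*(-99)) - 58)*(-275) = ((-177 + 99) - 58)*(-275) = (-78 - 58)*(-275) = -136*(-275) = 37400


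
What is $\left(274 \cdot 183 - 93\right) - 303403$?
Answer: $-253354$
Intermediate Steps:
$\left(274 \cdot 183 - 93\right) - 303403 = \left(50142 - 93\right) - 303403 = 50049 - 303403 = -253354$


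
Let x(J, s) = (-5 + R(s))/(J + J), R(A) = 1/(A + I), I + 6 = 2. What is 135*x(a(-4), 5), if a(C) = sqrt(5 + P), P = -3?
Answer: -135*sqrt(2) ≈ -190.92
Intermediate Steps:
I = -4 (I = -6 + 2 = -4)
a(C) = sqrt(2) (a(C) = sqrt(5 - 3) = sqrt(2))
R(A) = 1/(-4 + A) (R(A) = 1/(A - 4) = 1/(-4 + A))
x(J, s) = (-5 + 1/(-4 + s))/(2*J) (x(J, s) = (-5 + 1/(-4 + s))/(J + J) = (-5 + 1/(-4 + s))/((2*J)) = (-5 + 1/(-4 + s))*(1/(2*J)) = (-5 + 1/(-4 + s))/(2*J))
135*x(a(-4), 5) = 135*((21 - 5*5)/(2*(sqrt(2))*(-4 + 5))) = 135*((1/2)*(sqrt(2)/2)*(21 - 25)/1) = 135*((1/2)*(sqrt(2)/2)*1*(-4)) = 135*(-sqrt(2)) = -135*sqrt(2)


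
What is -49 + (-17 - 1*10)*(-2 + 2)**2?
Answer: -49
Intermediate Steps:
-49 + (-17 - 1*10)*(-2 + 2)**2 = -49 + (-17 - 10)*0**2 = -49 - 27*0 = -49 + 0 = -49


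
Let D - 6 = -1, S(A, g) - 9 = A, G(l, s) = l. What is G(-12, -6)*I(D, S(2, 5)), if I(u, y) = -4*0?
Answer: 0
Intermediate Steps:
S(A, g) = 9 + A
D = 5 (D = 6 - 1 = 5)
I(u, y) = 0
G(-12, -6)*I(D, S(2, 5)) = -12*0 = 0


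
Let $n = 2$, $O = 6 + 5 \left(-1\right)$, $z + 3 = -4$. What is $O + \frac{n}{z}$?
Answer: $\frac{5}{7} \approx 0.71429$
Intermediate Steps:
$z = -7$ ($z = -3 - 4 = -7$)
$O = 1$ ($O = 6 - 5 = 1$)
$O + \frac{n}{z} = 1 + \frac{1}{-7} \cdot 2 = 1 - \frac{2}{7} = \frac{5}{7}$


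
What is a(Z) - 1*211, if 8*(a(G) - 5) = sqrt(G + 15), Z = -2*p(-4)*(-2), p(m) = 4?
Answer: -206 + sqrt(31)/8 ≈ -205.30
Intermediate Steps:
Z = 16 (Z = -2*4*(-2) = -8*(-2) = 16)
a(G) = 5 + sqrt(15 + G)/8 (a(G) = 5 + sqrt(G + 15)/8 = 5 + sqrt(15 + G)/8)
a(Z) - 1*211 = (5 + sqrt(15 + 16)/8) - 1*211 = (5 + sqrt(31)/8) - 211 = -206 + sqrt(31)/8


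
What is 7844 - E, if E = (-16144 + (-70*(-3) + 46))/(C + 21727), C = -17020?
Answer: 12312532/1569 ≈ 7847.4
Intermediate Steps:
E = -5296/1569 (E = (-16144 + (-70*(-3) + 46))/(-17020 + 21727) = (-16144 + (210 + 46))/4707 = (-16144 + 256)*(1/4707) = -15888*1/4707 = -5296/1569 ≈ -3.3754)
7844 - E = 7844 - 1*(-5296/1569) = 7844 + 5296/1569 = 12312532/1569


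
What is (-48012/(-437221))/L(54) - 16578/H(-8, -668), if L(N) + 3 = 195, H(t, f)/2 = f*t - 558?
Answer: -28983424559/16740317648 ≈ -1.7314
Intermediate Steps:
H(t, f) = -1116 + 2*f*t (H(t, f) = 2*(f*t - 558) = 2*(-558 + f*t) = -1116 + 2*f*t)
L(N) = 192 (L(N) = -3 + 195 = 192)
(-48012/(-437221))/L(54) - 16578/H(-8, -668) = -48012/(-437221)/192 - 16578/(-1116 + 2*(-668)*(-8)) = -48012*(-1/437221)*(1/192) - 16578/(-1116 + 10688) = (48012/437221)*(1/192) - 16578/9572 = 4001/6995536 - 16578*1/9572 = 4001/6995536 - 8289/4786 = -28983424559/16740317648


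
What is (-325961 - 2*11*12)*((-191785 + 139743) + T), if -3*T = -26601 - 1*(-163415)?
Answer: 95564351500/3 ≈ 3.1855e+10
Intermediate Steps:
T = -136814/3 (T = -(-26601 - 1*(-163415))/3 = -(-26601 + 163415)/3 = -1/3*136814 = -136814/3 ≈ -45605.)
(-325961 - 2*11*12)*((-191785 + 139743) + T) = (-325961 - 2*11*12)*((-191785 + 139743) - 136814/3) = (-325961 - 22*12)*(-52042 - 136814/3) = (-325961 - 264)*(-292940/3) = -326225*(-292940/3) = 95564351500/3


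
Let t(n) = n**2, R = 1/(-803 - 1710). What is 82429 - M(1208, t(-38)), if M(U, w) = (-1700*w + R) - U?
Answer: 6379092182/2513 ≈ 2.5384e+6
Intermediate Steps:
R = -1/2513 (R = 1/(-2513) = -1/2513 ≈ -0.00039793)
M(U, w) = -1/2513 - U - 1700*w (M(U, w) = (-1700*w - 1/2513) - U = (-1/2513 - 1700*w) - U = -1/2513 - U - 1700*w)
82429 - M(1208, t(-38)) = 82429 - (-1/2513 - 1*1208 - 1700*(-38)**2) = 82429 - (-1/2513 - 1208 - 1700*1444) = 82429 - (-1/2513 - 1208 - 2454800) = 82429 - 1*(-6171948105/2513) = 82429 + 6171948105/2513 = 6379092182/2513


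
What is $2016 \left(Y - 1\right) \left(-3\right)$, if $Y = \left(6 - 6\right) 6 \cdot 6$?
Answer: $6048$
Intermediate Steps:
$Y = 0$ ($Y = \left(6 - 6\right) 6 \cdot 6 = 0 \cdot 6 \cdot 6 = 0 \cdot 6 = 0$)
$2016 \left(Y - 1\right) \left(-3\right) = 2016 \left(0 - 1\right) \left(-3\right) = 2016 \left(\left(-1\right) \left(-3\right)\right) = 2016 \cdot 3 = 6048$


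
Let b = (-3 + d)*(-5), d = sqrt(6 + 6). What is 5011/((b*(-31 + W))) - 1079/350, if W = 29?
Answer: 87153/175 + 5011*sqrt(3)/15 ≈ 1076.6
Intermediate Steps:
d = 2*sqrt(3) (d = sqrt(12) = 2*sqrt(3) ≈ 3.4641)
b = 15 - 10*sqrt(3) (b = (-3 + 2*sqrt(3))*(-5) = 15 - 10*sqrt(3) ≈ -2.3205)
5011/((b*(-31 + W))) - 1079/350 = 5011/(((15 - 10*sqrt(3))*(-31 + 29))) - 1079/350 = 5011/(((15 - 10*sqrt(3))*(-2))) - 1079*1/350 = 5011/(-30 + 20*sqrt(3)) - 1079/350 = -1079/350 + 5011/(-30 + 20*sqrt(3))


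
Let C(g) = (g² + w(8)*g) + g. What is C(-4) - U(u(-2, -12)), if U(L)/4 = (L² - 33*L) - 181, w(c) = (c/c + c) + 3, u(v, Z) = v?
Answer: 408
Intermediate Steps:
w(c) = 4 + c (w(c) = (1 + c) + 3 = 4 + c)
C(g) = g² + 13*g (C(g) = (g² + (4 + 8)*g) + g = (g² + 12*g) + g = g² + 13*g)
U(L) = -724 - 132*L + 4*L² (U(L) = 4*((L² - 33*L) - 181) = 4*(-181 + L² - 33*L) = -724 - 132*L + 4*L²)
C(-4) - U(u(-2, -12)) = -4*(13 - 4) - (-724 - 132*(-2) + 4*(-2)²) = -4*9 - (-724 + 264 + 4*4) = -36 - (-724 + 264 + 16) = -36 - 1*(-444) = -36 + 444 = 408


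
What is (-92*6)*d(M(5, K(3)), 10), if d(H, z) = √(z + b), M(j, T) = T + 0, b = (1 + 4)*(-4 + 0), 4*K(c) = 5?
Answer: -552*I*√10 ≈ -1745.6*I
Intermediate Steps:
K(c) = 5/4 (K(c) = (¼)*5 = 5/4)
b = -20 (b = 5*(-4) = -20)
M(j, T) = T
d(H, z) = √(-20 + z) (d(H, z) = √(z - 20) = √(-20 + z))
(-92*6)*d(M(5, K(3)), 10) = (-92*6)*√(-20 + 10) = -552*I*√10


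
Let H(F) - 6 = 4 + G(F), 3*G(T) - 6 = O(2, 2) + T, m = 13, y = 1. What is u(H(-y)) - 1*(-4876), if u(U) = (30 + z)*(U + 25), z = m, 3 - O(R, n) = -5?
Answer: 19702/3 ≈ 6567.3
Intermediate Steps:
O(R, n) = 8 (O(R, n) = 3 - 1*(-5) = 3 + 5 = 8)
z = 13
G(T) = 14/3 + T/3 (G(T) = 2 + (8 + T)/3 = 2 + (8/3 + T/3) = 14/3 + T/3)
H(F) = 44/3 + F/3 (H(F) = 6 + (4 + (14/3 + F/3)) = 6 + (26/3 + F/3) = 44/3 + F/3)
u(U) = 1075 + 43*U (u(U) = (30 + 13)*(U + 25) = 43*(25 + U) = 1075 + 43*U)
u(H(-y)) - 1*(-4876) = (1075 + 43*(44/3 + (-1*1)/3)) - 1*(-4876) = (1075 + 43*(44/3 + (⅓)*(-1))) + 4876 = (1075 + 43*(44/3 - ⅓)) + 4876 = (1075 + 43*(43/3)) + 4876 = (1075 + 1849/3) + 4876 = 5074/3 + 4876 = 19702/3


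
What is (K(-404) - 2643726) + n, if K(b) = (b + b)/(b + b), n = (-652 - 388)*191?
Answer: -2842365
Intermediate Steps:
n = -198640 (n = -1040*191 = -198640)
K(b) = 1 (K(b) = (2*b)/((2*b)) = (2*b)*(1/(2*b)) = 1)
(K(-404) - 2643726) + n = (1 - 2643726) - 198640 = -2643725 - 198640 = -2842365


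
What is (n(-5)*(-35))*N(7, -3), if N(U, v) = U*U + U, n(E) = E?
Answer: 9800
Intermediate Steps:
N(U, v) = U + U² (N(U, v) = U² + U = U + U²)
(n(-5)*(-35))*N(7, -3) = (-5*(-35))*(7*(1 + 7)) = 175*(7*8) = 175*56 = 9800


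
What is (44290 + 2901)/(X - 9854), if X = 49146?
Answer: 47191/39292 ≈ 1.2010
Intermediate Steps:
(44290 + 2901)/(X - 9854) = (44290 + 2901)/(49146 - 9854) = 47191/39292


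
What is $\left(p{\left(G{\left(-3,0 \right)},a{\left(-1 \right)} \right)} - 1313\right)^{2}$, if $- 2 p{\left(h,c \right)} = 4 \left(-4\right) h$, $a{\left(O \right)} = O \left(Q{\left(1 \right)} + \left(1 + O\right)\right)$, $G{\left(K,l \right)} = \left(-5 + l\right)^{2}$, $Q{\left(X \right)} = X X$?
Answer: $1238769$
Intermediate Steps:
$Q{\left(X \right)} = X^{2}$
$a{\left(O \right)} = O \left(2 + O\right)$ ($a{\left(O \right)} = O \left(1^{2} + \left(1 + O\right)\right) = O \left(1 + \left(1 + O\right)\right) = O \left(2 + O\right)$)
$p{\left(h,c \right)} = 8 h$ ($p{\left(h,c \right)} = - \frac{4 \left(-4\right) h}{2} = - \frac{\left(-16\right) h}{2} = 8 h$)
$\left(p{\left(G{\left(-3,0 \right)},a{\left(-1 \right)} \right)} - 1313\right)^{2} = \left(8 \left(-5 + 0\right)^{2} - 1313\right)^{2} = \left(8 \left(-5\right)^{2} - 1313\right)^{2} = \left(8 \cdot 25 - 1313\right)^{2} = \left(200 - 1313\right)^{2} = \left(-1113\right)^{2} = 1238769$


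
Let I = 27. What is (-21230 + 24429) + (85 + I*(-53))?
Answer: 1853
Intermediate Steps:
(-21230 + 24429) + (85 + I*(-53)) = (-21230 + 24429) + (85 + 27*(-53)) = 3199 + (85 - 1431) = 3199 - 1346 = 1853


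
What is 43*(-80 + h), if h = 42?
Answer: -1634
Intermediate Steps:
43*(-80 + h) = 43*(-80 + 42) = 43*(-38) = -1634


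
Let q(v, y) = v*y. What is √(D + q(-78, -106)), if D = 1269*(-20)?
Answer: 2*I*√4278 ≈ 130.81*I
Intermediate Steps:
D = -25380
√(D + q(-78, -106)) = √(-25380 - 78*(-106)) = √(-25380 + 8268) = √(-17112) = 2*I*√4278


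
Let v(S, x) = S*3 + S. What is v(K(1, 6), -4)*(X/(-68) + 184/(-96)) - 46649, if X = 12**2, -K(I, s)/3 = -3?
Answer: -795502/17 ≈ -46794.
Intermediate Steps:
K(I, s) = 9 (K(I, s) = -3*(-3) = 9)
v(S, x) = 4*S (v(S, x) = 3*S + S = 4*S)
X = 144
v(K(1, 6), -4)*(X/(-68) + 184/(-96)) - 46649 = (4*9)*(144/(-68) + 184/(-96)) - 46649 = 36*(144*(-1/68) + 184*(-1/96)) - 46649 = 36*(-36/17 - 23/12) - 46649 = 36*(-823/204) - 46649 = -2469/17 - 46649 = -795502/17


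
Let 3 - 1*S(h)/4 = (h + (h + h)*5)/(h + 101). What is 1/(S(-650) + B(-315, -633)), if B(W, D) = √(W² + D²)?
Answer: 6042294/75095025685 + 904203*√55546/150190051370 ≈ 0.0014994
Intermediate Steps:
B(W, D) = √(D² + W²)
S(h) = 12 - 44*h/(101 + h) (S(h) = 12 - 4*(h + (h + h)*5)/(h + 101) = 12 - 4*(h + (2*h)*5)/(101 + h) = 12 - 4*(h + 10*h)/(101 + h) = 12 - 4*11*h/(101 + h) = 12 - 44*h/(101 + h))
1/(S(-650) + B(-315, -633)) = 1/(4*(303 - 8*(-650))/(101 - 650) + √((-633)² + (-315)²)) = 1/(4*(303 + 5200)/(-549) + √(400689 + 99225)) = 1/(4*(-1/549)*5503 + √499914) = 1/(-22012/549 + 3*√55546)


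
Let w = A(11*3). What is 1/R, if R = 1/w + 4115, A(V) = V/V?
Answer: 1/4116 ≈ 0.00024295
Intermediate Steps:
A(V) = 1
w = 1
R = 4116 (R = 1/1 + 4115 = 1 + 4115 = 4116)
1/R = 1/4116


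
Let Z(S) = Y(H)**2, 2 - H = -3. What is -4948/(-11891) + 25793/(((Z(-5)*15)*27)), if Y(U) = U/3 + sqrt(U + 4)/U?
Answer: 1585001807/123713964 ≈ 12.812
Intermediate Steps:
H = 5 (H = 2 - 1*(-3) = 2 + 3 = 5)
Y(U) = U/3 + sqrt(4 + U)/U (Y(U) = U*(1/3) + sqrt(4 + U)/U = U/3 + sqrt(4 + U)/U)
Z(S) = 1156/225 (Z(S) = ((1/3)*5 + sqrt(4 + 5)/5)**2 = (5/3 + sqrt(9)/5)**2 = (5/3 + (1/5)*3)**2 = (5/3 + 3/5)**2 = (34/15)**2 = 1156/225)
-4948/(-11891) + 25793/(((Z(-5)*15)*27)) = -4948/(-11891) + 25793/((((1156/225)*15)*27)) = -4948*(-1/11891) + 25793/(((1156/15)*27)) = 4948/11891 + 25793/(10404/5) = 4948/11891 + 25793*(5/10404) = 4948/11891 + 128965/10404 = 1585001807/123713964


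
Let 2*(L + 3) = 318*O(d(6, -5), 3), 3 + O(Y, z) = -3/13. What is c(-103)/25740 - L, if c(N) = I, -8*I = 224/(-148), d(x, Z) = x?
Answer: 37852879/73260 ≈ 516.69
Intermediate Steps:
O(Y, z) = -42/13 (O(Y, z) = -3 - 3/13 = -42/13)
I = 7/37 (I = -28/(-148) = -28*(-1)/148 = -⅛*(-56/37) = 7/37 ≈ 0.18919)
c(N) = 7/37
L = -6717/13 (L = -3 + (318*(-42/13))/2 = -3 + (½)*(-13356/13) = -3 - 6678/13 = -6717/13 ≈ -516.69)
c(-103)/25740 - L = (7/37)/25740 - 1*(-6717/13) = (7/37)*(1/25740) + 6717/13 = 7/952380 + 6717/13 = 37852879/73260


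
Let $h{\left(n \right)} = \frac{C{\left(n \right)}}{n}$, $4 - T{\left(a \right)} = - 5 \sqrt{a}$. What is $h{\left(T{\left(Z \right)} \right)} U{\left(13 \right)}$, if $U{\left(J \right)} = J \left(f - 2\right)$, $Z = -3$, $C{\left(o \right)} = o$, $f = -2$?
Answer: $-52$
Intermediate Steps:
$T{\left(a \right)} = 4 + 5 \sqrt{a}$ ($T{\left(a \right)} = 4 - - 5 \sqrt{a} = 4 + 5 \sqrt{a}$)
$h{\left(n \right)} = 1$ ($h{\left(n \right)} = \frac{n}{n} = 1$)
$U{\left(J \right)} = - 4 J$ ($U{\left(J \right)} = J \left(-2 - 2\right) = J \left(-4\right) = - 4 J$)
$h{\left(T{\left(Z \right)} \right)} U{\left(13 \right)} = 1 \left(\left(-4\right) 13\right) = 1 \left(-52\right) = -52$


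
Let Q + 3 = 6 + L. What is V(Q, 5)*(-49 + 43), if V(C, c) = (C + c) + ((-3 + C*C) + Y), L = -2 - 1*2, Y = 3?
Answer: -30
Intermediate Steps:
L = -4 (L = -2 - 2 = -4)
Q = -1 (Q = -3 + (6 - 4) = -3 + 2 = -1)
V(C, c) = C + c + C**2 (V(C, c) = (C + c) + ((-3 + C*C) + 3) = (C + c) + ((-3 + C**2) + 3) = (C + c) + C**2 = C + c + C**2)
V(Q, 5)*(-49 + 43) = (-1 + 5 + (-1)**2)*(-49 + 43) = (-1 + 5 + 1)*(-6) = 5*(-6) = -30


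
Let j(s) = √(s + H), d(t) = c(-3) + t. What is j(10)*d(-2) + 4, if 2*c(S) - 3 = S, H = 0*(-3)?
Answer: 4 - 2*√10 ≈ -2.3246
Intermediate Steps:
H = 0
c(S) = 3/2 + S/2
d(t) = t (d(t) = (3/2 + (½)*(-3)) + t = (3/2 - 3/2) + t = 0 + t = t)
j(s) = √s (j(s) = √(s + 0) = √s)
j(10)*d(-2) + 4 = √10*(-2) + 4 = -2*√10 + 4 = 4 - 2*√10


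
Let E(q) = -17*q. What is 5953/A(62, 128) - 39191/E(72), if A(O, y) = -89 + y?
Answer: 2938307/15912 ≈ 184.66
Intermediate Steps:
5953/A(62, 128) - 39191/E(72) = 5953/(-89 + 128) - 39191/((-17*72)) = 5953/39 - 39191/(-1224) = 5953*(1/39) - 39191*(-1/1224) = 5953/39 + 39191/1224 = 2938307/15912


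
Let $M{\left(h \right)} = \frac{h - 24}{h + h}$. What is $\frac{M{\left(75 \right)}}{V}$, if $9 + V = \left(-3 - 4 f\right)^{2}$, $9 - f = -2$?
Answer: $\frac{17}{110000} \approx 0.00015455$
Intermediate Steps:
$f = 11$ ($f = 9 - -2 = 9 + 2 = 11$)
$M{\left(h \right)} = \frac{-24 + h}{2 h}$
$V = 2200$ ($V = -9 + \left(-3 - 44\right)^{2} = -9 + \left(-47\right)^{2} = -9 + 2209 = 2200$)
$\frac{M{\left(75 \right)}}{V} = \frac{\frac{1}{2} \cdot \frac{1}{75} \left(-24 + 75\right)}{2200} = \frac{1}{2} \cdot \frac{1}{75} \cdot 51 \cdot \frac{1}{2200} = \frac{17}{50} \cdot \frac{1}{2200} = \frac{17}{110000}$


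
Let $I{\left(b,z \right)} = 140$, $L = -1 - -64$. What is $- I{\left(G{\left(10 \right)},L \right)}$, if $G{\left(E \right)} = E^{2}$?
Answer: $-140$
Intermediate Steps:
$L = 63$ ($L = -1 + 64 = 63$)
$- I{\left(G{\left(10 \right)},L \right)} = \left(-1\right) 140 = -140$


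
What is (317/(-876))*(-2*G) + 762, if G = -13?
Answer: 329635/438 ≈ 752.59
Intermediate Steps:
(317/(-876))*(-2*G) + 762 = (317/(-876))*(-2*(-13)) + 762 = (317*(-1/876))*26 + 762 = -317/876*26 + 762 = -4121/438 + 762 = 329635/438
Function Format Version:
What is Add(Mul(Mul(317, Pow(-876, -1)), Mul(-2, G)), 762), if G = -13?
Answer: Rational(329635, 438) ≈ 752.59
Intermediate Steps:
Add(Mul(Mul(317, Pow(-876, -1)), Mul(-2, G)), 762) = Add(Mul(Mul(317, Pow(-876, -1)), Mul(-2, -13)), 762) = Add(Mul(Mul(317, Rational(-1, 876)), 26), 762) = Add(Mul(Rational(-317, 876), 26), 762) = Add(Rational(-4121, 438), 762) = Rational(329635, 438)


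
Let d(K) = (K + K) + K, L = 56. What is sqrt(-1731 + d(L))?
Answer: I*sqrt(1563) ≈ 39.535*I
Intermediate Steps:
d(K) = 3*K (d(K) = 2*K + K = 3*K)
sqrt(-1731 + d(L)) = sqrt(-1731 + 3*56) = sqrt(-1731 + 168) = sqrt(-1563) = I*sqrt(1563)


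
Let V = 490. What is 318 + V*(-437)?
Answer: -213812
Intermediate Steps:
318 + V*(-437) = 318 + 490*(-437) = 318 - 214130 = -213812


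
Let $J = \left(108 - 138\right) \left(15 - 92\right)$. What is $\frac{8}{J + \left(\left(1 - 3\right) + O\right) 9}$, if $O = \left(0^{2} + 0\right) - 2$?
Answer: $\frac{4}{1137} \approx 0.003518$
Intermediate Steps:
$J = 2310$ ($J = \left(-30\right) \left(-77\right) = 2310$)
$O = -2$ ($O = \left(0 + 0\right) - 2 = 0 - 2 = -2$)
$\frac{8}{J + \left(\left(1 - 3\right) + O\right) 9} = \frac{8}{2310 + \left(\left(1 - 3\right) - 2\right) 9} = \frac{8}{2310 + \left(-2 - 2\right) 9} = \frac{8}{2310 - 36} = \frac{8}{2274} = 8 \cdot \frac{1}{2274} = \frac{4}{1137}$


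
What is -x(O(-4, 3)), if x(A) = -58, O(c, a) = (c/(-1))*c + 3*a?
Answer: 58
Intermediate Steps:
O(c, a) = -c² + 3*a (O(c, a) = (c*(-1))*c + 3*a = (-c)*c + 3*a = -c² + 3*a)
-x(O(-4, 3)) = -1*(-58) = 58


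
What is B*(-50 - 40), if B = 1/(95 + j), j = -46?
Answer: -90/49 ≈ -1.8367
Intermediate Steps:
B = 1/49 (B = 1/(95 - 46) = 1/49 ≈ 0.020408)
B*(-50 - 40) = (-50 - 40)/49 = (1/49)*(-90) = -90/49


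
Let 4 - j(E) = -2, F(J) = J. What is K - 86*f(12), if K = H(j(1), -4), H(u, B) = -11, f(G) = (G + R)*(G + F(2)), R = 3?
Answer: -18071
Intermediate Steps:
j(E) = 6 (j(E) = 4 - 1*(-2) = 4 + 2 = 6)
f(G) = (2 + G)*(3 + G) (f(G) = (G + 3)*(G + 2) = (3 + G)*(2 + G) = (2 + G)*(3 + G))
K = -11
K - 86*f(12) = -11 - 86*(6 + 12**2 + 5*12) = -11 - 86*(6 + 144 + 60) = -11 - 86*210 = -11 - 18060 = -18071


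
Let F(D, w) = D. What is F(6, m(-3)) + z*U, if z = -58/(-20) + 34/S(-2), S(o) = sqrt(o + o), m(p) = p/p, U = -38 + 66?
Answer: 436/5 - 476*I ≈ 87.2 - 476.0*I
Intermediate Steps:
U = 28
m(p) = 1
S(o) = sqrt(2)*sqrt(o) (S(o) = sqrt(2*o) = sqrt(2)*sqrt(o))
z = 29/10 - 17*I (z = -58/(-20) + 34/((sqrt(2)*sqrt(-2))) = -58*(-1/20) + 34/((sqrt(2)*(I*sqrt(2)))) = 29/10 + 34/((2*I)) = 29/10 + 34*(-I/2) = 29/10 - 17*I ≈ 2.9 - 17.0*I)
F(6, m(-3)) + z*U = 6 + (29/10 - 17*I)*28 = 6 + (406/5 - 476*I) = 436/5 - 476*I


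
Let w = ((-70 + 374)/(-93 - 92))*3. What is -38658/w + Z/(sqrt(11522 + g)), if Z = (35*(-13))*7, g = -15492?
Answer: 1191955/152 + 637*I*sqrt(3970)/794 ≈ 7841.8 + 50.549*I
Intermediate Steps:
Z = -3185 (Z = -455*7 = -3185)
w = -912/185 (w = (304/(-185))*3 = (304*(-1/185))*3 = -304/185*3 = -912/185 ≈ -4.9297)
-38658/w + Z/(sqrt(11522 + g)) = -38658/(-912/185) - 3185/sqrt(11522 - 15492) = -38658*(-185/912) - 3185*(-I*sqrt(3970)/3970) = 1191955/152 - 3185*(-I*sqrt(3970)/3970) = 1191955/152 - (-637)*I*sqrt(3970)/794 = 1191955/152 + 637*I*sqrt(3970)/794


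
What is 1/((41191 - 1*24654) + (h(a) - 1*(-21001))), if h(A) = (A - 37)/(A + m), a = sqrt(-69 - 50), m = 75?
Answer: 13475976/505854955873 - 7*I*sqrt(119)/505854955873 ≈ 2.664e-5 - 1.5095e-10*I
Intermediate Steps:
a = I*sqrt(119) (a = sqrt(-119) = I*sqrt(119) ≈ 10.909*I)
h(A) = (-37 + A)/(75 + A) (h(A) = (A - 37)/(A + 75) = (-37 + A)/(75 + A))
1/((41191 - 1*24654) + (h(a) - 1*(-21001))) = 1/((41191 - 1*24654) + ((-37 + I*sqrt(119))/(75 + I*sqrt(119)) - 1*(-21001))) = 1/((41191 - 24654) + ((-37 + I*sqrt(119))/(75 + I*sqrt(119)) + 21001)) = 1/(16537 + (21001 + (-37 + I*sqrt(119))/(75 + I*sqrt(119)))) = 1/(37538 + (-37 + I*sqrt(119))/(75 + I*sqrt(119)))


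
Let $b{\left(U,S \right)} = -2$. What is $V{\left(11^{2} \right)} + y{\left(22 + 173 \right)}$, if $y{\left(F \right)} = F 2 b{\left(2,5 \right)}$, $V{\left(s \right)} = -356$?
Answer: $-1136$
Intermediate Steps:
$y{\left(F \right)} = - 4 F$ ($y{\left(F \right)} = F 2 \left(-2\right) = 2 F \left(-2\right) = - 4 F$)
$V{\left(11^{2} \right)} + y{\left(22 + 173 \right)} = -356 - 4 \left(22 + 173\right) = -356 - 780 = -1136$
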